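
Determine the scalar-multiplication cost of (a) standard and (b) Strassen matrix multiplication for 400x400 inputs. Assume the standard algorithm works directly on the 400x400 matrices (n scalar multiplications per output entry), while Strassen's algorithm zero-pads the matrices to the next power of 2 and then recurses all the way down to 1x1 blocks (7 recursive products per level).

Matrix multiplication for 400x400 matrices:

Strassen's algorithm requires power-of-2 dimensions. Pad 400x400 to 512x512 (next power of 2).

Standard algorithm: 400^3 = 64000000 multiplications
Strassen's algorithm: 7^(log2(512)) = 7^9 = 40353607 multiplications
Savings: 64000000 - 40353607 = 23646393 multiplications

Standard: 64000000 multiplications (400^3). Strassen: 40353607 multiplications (7^9, after padding to 512x512). Strassen reduces 8 recursive multiplications to 7 at each level.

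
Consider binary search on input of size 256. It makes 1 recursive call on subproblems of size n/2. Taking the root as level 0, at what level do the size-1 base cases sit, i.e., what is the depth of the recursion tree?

For divide and conquer with division factor 2:

Problem sizes at each level:
Level 0: 256
Level 1: 128
Level 2: 64
Level 3: 32
Level 4: 16
Level 5: 8
Level 6: 4
Level 7: 2
Level 8: 1

The root is level 0 and the size-1 base case is level 8 (the tree spans levels 0 through 8, i.e. 9 levels counting the root), so the depth is the number of divisions: log_2(256) = 8

The recursion tree depth is log_2(256) = 8. At each level, the problem size is divided by 2, so it takes 8 divisions to reduce to a base case of size 1. The algorithm makes 1 recursive call at each level.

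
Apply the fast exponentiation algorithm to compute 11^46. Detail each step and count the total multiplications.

Computing 11^46 by squaring (build up from 11^1; each line after the first costs one multiplication):

11^1 = 11
11^2 = (11^1)^2 = 11^2 = 121
11^4 = (11^2)^2 = 121^2 = 14641
11^5 = 11 * 11^4 = 11 * 14641 = 161051
11^10 = (11^5)^2 = 161051^2 = 25937424601
11^11 = 11 * 11^10 = 11 * 25937424601 = 285311670611
11^22 = (11^11)^2 = 285311670611^2 = 81402749386839761113321
11^23 = 11 * 11^22 = 11 * 81402749386839761113321 = 895430243255237372246531
11^46 = (11^23)^2 = 895430243255237372246531^2 = 801795320536133573571931534665380233173841533961

Result: 801795320536133573571931534665380233173841533961
Multiplications needed: 8 (8 lines after 11^1)

11^46 = 801795320536133573571931534665380233173841533961. Using exponentiation by squaring, this requires 8 multiplications. The key idea: if the exponent is even, square the half-power; if odd, multiply by the base once.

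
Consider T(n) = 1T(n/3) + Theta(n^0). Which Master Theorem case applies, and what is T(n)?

Master Theorem for T(n) = 1T(n/3) + O(n^0):

a = 1, b = 3, c = 0
log_b(a) = log_3(1) = 0.0000

Case 2: c = 0 = log_3(1) = 0.0000
T(n) = O(n^0 log n) = O(log n)

For T(n) = 1T(n/3) + O(n^0): log_3(1) = 0.0000. This is Case 2 of the Master Theorem (c = log_b(a), equal work at all levels), giving O(log n).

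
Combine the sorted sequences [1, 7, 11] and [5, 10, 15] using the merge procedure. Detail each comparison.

Merging process:

Compare 1 vs 5: take 1 from left. Merged: [1]
Compare 7 vs 5: take 5 from right. Merged: [1, 5]
Compare 7 vs 10: take 7 from left. Merged: [1, 5, 7]
Compare 11 vs 10: take 10 from right. Merged: [1, 5, 7, 10]
Compare 11 vs 15: take 11 from left. Merged: [1, 5, 7, 10, 11]
Append remaining from right: [15]. Merged: [1, 5, 7, 10, 11, 15]

Final merged array: [1, 5, 7, 10, 11, 15]
Total comparisons: 5

The merged array is [1, 5, 7, 10, 11, 15], requiring 5 comparisons. The merge step runs in O(n) time where n is the total number of elements.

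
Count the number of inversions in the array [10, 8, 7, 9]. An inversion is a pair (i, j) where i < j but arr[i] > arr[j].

Finding inversions in [10, 8, 7, 9]:

(0, 1): arr[0]=10 > arr[1]=8
(0, 2): arr[0]=10 > arr[2]=7
(0, 3): arr[0]=10 > arr[3]=9
(1, 2): arr[1]=8 > arr[2]=7

Total inversions: 4

The array has 4 inversion(s): (0,1), (0,2), (0,3), (1,2). Each pair (i,j) satisfies i < j and arr[i] > arr[j].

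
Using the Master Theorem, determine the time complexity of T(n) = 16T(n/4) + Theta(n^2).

Master Theorem for T(n) = 16T(n/4) + O(n^2):

a = 16, b = 4, c = 2
log_b(a) = log_4(16) = 2.0000

Case 2: c = 2 = log_4(16) = 2.0000
T(n) = O(n^2 log n) = O(n^2 log n)

For T(n) = 16T(n/4) + O(n^2): log_4(16) = 2.0000. This is Case 2 of the Master Theorem (c = log_b(a), equal work at all levels), giving O(n^2 log n).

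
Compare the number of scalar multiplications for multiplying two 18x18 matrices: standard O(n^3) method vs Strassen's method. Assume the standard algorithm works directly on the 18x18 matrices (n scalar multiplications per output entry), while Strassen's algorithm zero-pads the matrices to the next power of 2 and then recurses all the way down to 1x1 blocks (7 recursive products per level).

Matrix multiplication for 18x18 matrices:

Strassen's algorithm requires power-of-2 dimensions. Pad 18x18 to 32x32 (next power of 2).

Standard algorithm: 18^3 = 5832 multiplications
Strassen's algorithm: 7^(log2(32)) = 7^5 = 16807 multiplications
Difference: 5832 - 16807 = -10975 (Strassen uses MORE here due to padding overhead — for small or just-over-power-of-2 n, padding can outweigh the per-level savings)

Standard: 5832 multiplications (18^3). Strassen: 16807 multiplications (7^5, after padding to 32x32). Strassen reduces 8 recursive multiplications to 7 at each level.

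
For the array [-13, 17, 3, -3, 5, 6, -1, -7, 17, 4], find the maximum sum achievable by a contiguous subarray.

Using Kadane's algorithm on [-13, 17, 3, -3, 5, 6, -1, -7, 17, 4]:

Scanning through the array:
Position 1 (value 17): max_ending_here = 17, max_so_far = 17
Position 2 (value 3): max_ending_here = 20, max_so_far = 20
Position 3 (value -3): max_ending_here = 17, max_so_far = 20
Position 4 (value 5): max_ending_here = 22, max_so_far = 22
Position 5 (value 6): max_ending_here = 28, max_so_far = 28
Position 6 (value -1): max_ending_here = 27, max_so_far = 28
Position 7 (value -7): max_ending_here = 20, max_so_far = 28
Position 8 (value 17): max_ending_here = 37, max_so_far = 37
Position 9 (value 4): max_ending_here = 41, max_so_far = 41

Maximum subarray: [17, 3, -3, 5, 6, -1, -7, 17, 4]
Maximum sum: 41

The maximum subarray is [17, 3, -3, 5, 6, -1, -7, 17, 4] with sum 41. This subarray runs from index 1 to index 9.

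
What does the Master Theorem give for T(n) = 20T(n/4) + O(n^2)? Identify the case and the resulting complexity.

Master Theorem for T(n) = 20T(n/4) + O(n^2):

a = 20, b = 4, c = 2
log_b(a) = log_4(20) = 2.1610

Case 1: c = 2 < log_4(20) = 2.1610
T(n) = O(n^(log_4 20))

For T(n) = 20T(n/4) + O(n^2): log_4(20) = 2.1610. This is Case 1 of the Master Theorem (c < log_b(a), work dominated by leaves), giving O(n^(log_4 20)).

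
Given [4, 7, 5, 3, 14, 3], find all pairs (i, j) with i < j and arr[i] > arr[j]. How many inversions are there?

Finding inversions in [4, 7, 5, 3, 14, 3]:

(0, 3): arr[0]=4 > arr[3]=3
(0, 5): arr[0]=4 > arr[5]=3
(1, 2): arr[1]=7 > arr[2]=5
(1, 3): arr[1]=7 > arr[3]=3
(1, 5): arr[1]=7 > arr[5]=3
(2, 3): arr[2]=5 > arr[3]=3
(2, 5): arr[2]=5 > arr[5]=3
(4, 5): arr[4]=14 > arr[5]=3

Total inversions: 8

The array has 8 inversion(s): (0,3), (0,5), (1,2), (1,3), (1,5), (2,3), (2,5), (4,5). Each pair (i,j) satisfies i < j and arr[i] > arr[j].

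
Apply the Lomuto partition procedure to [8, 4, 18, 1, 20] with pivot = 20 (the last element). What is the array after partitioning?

Lomuto partition with pivot = 20:

Initial array: [8, 4, 18, 1, 20]

arr[0]=8 <= 20: swap with position 0, array becomes [8, 4, 18, 1, 20]
arr[1]=4 <= 20: swap with position 1, array becomes [8, 4, 18, 1, 20]
arr[2]=18 <= 20: swap with position 2, array becomes [8, 4, 18, 1, 20]
arr[3]=1 <= 20: swap with position 3, array becomes [8, 4, 18, 1, 20]

Place pivot at position 4: [8, 4, 18, 1, 20]
Pivot position: 4

After partitioning with pivot 20, the array becomes [8, 4, 18, 1, 20]. The pivot is placed at index 4. All elements to the left of the pivot are <= 20, and all elements to the right are > 20.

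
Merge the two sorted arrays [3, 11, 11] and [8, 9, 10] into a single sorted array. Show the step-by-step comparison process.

Merging process:

Compare 3 vs 8: take 3 from left. Merged: [3]
Compare 11 vs 8: take 8 from right. Merged: [3, 8]
Compare 11 vs 9: take 9 from right. Merged: [3, 8, 9]
Compare 11 vs 10: take 10 from right. Merged: [3, 8, 9, 10]
Append remaining from left: [11, 11]. Merged: [3, 8, 9, 10, 11, 11]

Final merged array: [3, 8, 9, 10, 11, 11]
Total comparisons: 4

The merged array is [3, 8, 9, 10, 11, 11], requiring 4 comparisons. The merge step runs in O(n) time where n is the total number of elements.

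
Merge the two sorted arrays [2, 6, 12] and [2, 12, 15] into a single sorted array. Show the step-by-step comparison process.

Merging process:

Compare 2 vs 2: take 2 from left. Merged: [2]
Compare 6 vs 2: take 2 from right. Merged: [2, 2]
Compare 6 vs 12: take 6 from left. Merged: [2, 2, 6]
Compare 12 vs 12: take 12 from left. Merged: [2, 2, 6, 12]
Append remaining from right: [12, 15]. Merged: [2, 2, 6, 12, 12, 15]

Final merged array: [2, 2, 6, 12, 12, 15]
Total comparisons: 4

The merged array is [2, 2, 6, 12, 12, 15], requiring 4 comparisons. The merge step runs in O(n) time where n is the total number of elements.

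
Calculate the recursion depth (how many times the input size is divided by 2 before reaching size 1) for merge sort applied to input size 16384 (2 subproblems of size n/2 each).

For divide and conquer with division factor 2:

Problem sizes at each level:
Level 0: 16384
Level 1: 8192
Level 2: 4096
Level 3: 2048
Level 4: 1024
Level 5: 512
Level 6: 256
Level 7: 128
Level 8: 64
Level 9: 32
Level 10: 16
Level 11: 8
Level 12: 4
Level 13: 2
Level 14: 1

The root is level 0 and the size-1 base case is level 14 (the tree spans levels 0 through 14, i.e. 15 levels counting the root), so the depth is the number of divisions: log_2(16384) = 14

The recursion tree depth is log_2(16384) = 14. At each level, the problem size is divided by 2, so it takes 14 divisions to reduce to a base case of size 1. The algorithm makes 2 recursive calls at each level.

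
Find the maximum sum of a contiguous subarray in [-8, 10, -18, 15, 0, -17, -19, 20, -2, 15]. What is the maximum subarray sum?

Using Kadane's algorithm on [-8, 10, -18, 15, 0, -17, -19, 20, -2, 15]:

Scanning through the array:
Position 1 (value 10): max_ending_here = 10, max_so_far = 10
Position 2 (value -18): max_ending_here = -8, max_so_far = 10
Position 3 (value 15): max_ending_here = 15, max_so_far = 15
Position 4 (value 0): max_ending_here = 15, max_so_far = 15
Position 5 (value -17): max_ending_here = -2, max_so_far = 15
Position 6 (value -19): max_ending_here = -19, max_so_far = 15
Position 7 (value 20): max_ending_here = 20, max_so_far = 20
Position 8 (value -2): max_ending_here = 18, max_so_far = 20
Position 9 (value 15): max_ending_here = 33, max_so_far = 33

Maximum subarray: [20, -2, 15]
Maximum sum: 33

The maximum subarray is [20, -2, 15] with sum 33. This subarray runs from index 7 to index 9.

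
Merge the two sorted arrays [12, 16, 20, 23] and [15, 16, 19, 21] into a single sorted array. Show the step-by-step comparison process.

Merging process:

Compare 12 vs 15: take 12 from left. Merged: [12]
Compare 16 vs 15: take 15 from right. Merged: [12, 15]
Compare 16 vs 16: take 16 from left. Merged: [12, 15, 16]
Compare 20 vs 16: take 16 from right. Merged: [12, 15, 16, 16]
Compare 20 vs 19: take 19 from right. Merged: [12, 15, 16, 16, 19]
Compare 20 vs 21: take 20 from left. Merged: [12, 15, 16, 16, 19, 20]
Compare 23 vs 21: take 21 from right. Merged: [12, 15, 16, 16, 19, 20, 21]
Append remaining from left: [23]. Merged: [12, 15, 16, 16, 19, 20, 21, 23]

Final merged array: [12, 15, 16, 16, 19, 20, 21, 23]
Total comparisons: 7

The merged array is [12, 15, 16, 16, 19, 20, 21, 23], requiring 7 comparisons. The merge step runs in O(n) time where n is the total number of elements.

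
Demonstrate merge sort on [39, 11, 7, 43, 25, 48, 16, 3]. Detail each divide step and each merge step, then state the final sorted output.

Merge sort trace:

Split: [39, 11, 7, 43, 25, 48, 16, 3] -> [39, 11, 7, 43] and [25, 48, 16, 3]
  Split: [39, 11, 7, 43] -> [39, 11] and [7, 43]
    Split: [39, 11] -> [39] and [11]
    Merge: [39] + [11] -> [11, 39]
    Split: [7, 43] -> [7] and [43]
    Merge: [7] + [43] -> [7, 43]
  Merge: [11, 39] + [7, 43] -> [7, 11, 39, 43]
  Split: [25, 48, 16, 3] -> [25, 48] and [16, 3]
    Split: [25, 48] -> [25] and [48]
    Merge: [25] + [48] -> [25, 48]
    Split: [16, 3] -> [16] and [3]
    Merge: [16] + [3] -> [3, 16]
  Merge: [25, 48] + [3, 16] -> [3, 16, 25, 48]
Merge: [7, 11, 39, 43] + [3, 16, 25, 48] -> [3, 7, 11, 16, 25, 39, 43, 48]

Final sorted array: [3, 7, 11, 16, 25, 39, 43, 48]

The merge sort proceeds by recursively splitting the array and merging sorted halves.
After all merges, the sorted array is [3, 7, 11, 16, 25, 39, 43, 48].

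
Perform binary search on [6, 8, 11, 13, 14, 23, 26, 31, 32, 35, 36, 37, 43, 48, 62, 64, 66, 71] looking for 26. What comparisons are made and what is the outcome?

Binary search for 26 in [6, 8, 11, 13, 14, 23, 26, 31, 32, 35, 36, 37, 43, 48, 62, 64, 66, 71]:

lo=0, hi=17, mid=8, arr[mid]=32 -> 32 > 26, search left half
lo=0, hi=7, mid=3, arr[mid]=13 -> 13 < 26, search right half
lo=4, hi=7, mid=5, arr[mid]=23 -> 23 < 26, search right half
lo=6, hi=7, mid=6, arr[mid]=26 -> Found target at index 6!

Binary search finds 26 at index 6 after 4 comparisons. The search repeatedly halves the search space by comparing with the middle element.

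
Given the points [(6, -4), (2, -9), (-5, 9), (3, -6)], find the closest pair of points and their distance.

Computing all pairwise distances among 4 points:

d((6, -4), (2, -9)) = 6.4031
d((6, -4), (-5, 9)) = 17.0294
d((6, -4), (3, -6)) = 3.6056
d((2, -9), (-5, 9)) = 19.3132
d((2, -9), (3, -6)) = 3.1623 <-- minimum
d((-5, 9), (3, -6)) = 17.0

Closest pair: (2, -9) and (3, -6) with distance 3.1623

The closest pair is (2, -9) and (3, -6) with Euclidean distance 3.1623. For 4 points, brute-force pairwise comparison is shown above. For large n, the divide-and-conquer algorithm (sort by x, recurse on halves, check the dividing strip) achieves O(n log n).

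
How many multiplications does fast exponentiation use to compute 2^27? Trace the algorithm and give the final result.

Computing 2^27 by squaring (build up from 2^1; each line after the first costs one multiplication):

2^1 = 2
2^2 = (2^1)^2 = 2^2 = 4
2^3 = 2 * 2^2 = 2 * 4 = 8
2^6 = (2^3)^2 = 8^2 = 64
2^12 = (2^6)^2 = 64^2 = 4096
2^13 = 2 * 2^12 = 2 * 4096 = 8192
2^26 = (2^13)^2 = 8192^2 = 67108864
2^27 = 2 * 2^26 = 2 * 67108864 = 134217728

Result: 134217728
Multiplications needed: 7 (7 lines after 2^1)

2^27 = 134217728. Using exponentiation by squaring, this requires 7 multiplications. The key idea: if the exponent is even, square the half-power; if odd, multiply by the base once.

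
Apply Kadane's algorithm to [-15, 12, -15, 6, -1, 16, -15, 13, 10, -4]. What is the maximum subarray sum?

Using Kadane's algorithm on [-15, 12, -15, 6, -1, 16, -15, 13, 10, -4]:

Scanning through the array:
Position 1 (value 12): max_ending_here = 12, max_so_far = 12
Position 2 (value -15): max_ending_here = -3, max_so_far = 12
Position 3 (value 6): max_ending_here = 6, max_so_far = 12
Position 4 (value -1): max_ending_here = 5, max_so_far = 12
Position 5 (value 16): max_ending_here = 21, max_so_far = 21
Position 6 (value -15): max_ending_here = 6, max_so_far = 21
Position 7 (value 13): max_ending_here = 19, max_so_far = 21
Position 8 (value 10): max_ending_here = 29, max_so_far = 29
Position 9 (value -4): max_ending_here = 25, max_so_far = 29

Maximum subarray: [6, -1, 16, -15, 13, 10]
Maximum sum: 29

The maximum subarray is [6, -1, 16, -15, 13, 10] with sum 29. This subarray runs from index 3 to index 8.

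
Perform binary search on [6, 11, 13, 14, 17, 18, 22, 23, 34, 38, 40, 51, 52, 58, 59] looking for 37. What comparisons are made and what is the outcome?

Binary search for 37 in [6, 11, 13, 14, 17, 18, 22, 23, 34, 38, 40, 51, 52, 58, 59]:

lo=0, hi=14, mid=7, arr[mid]=23 -> 23 < 37, search right half
lo=8, hi=14, mid=11, arr[mid]=51 -> 51 > 37, search left half
lo=8, hi=10, mid=9, arr[mid]=38 -> 38 > 37, search left half
lo=8, hi=8, mid=8, arr[mid]=34 -> 34 < 37, search right half
lo=9 > hi=8, target 37 not found

Binary search determines that 37 is not in the array after 4 comparisons. The search space was exhausted without finding the target.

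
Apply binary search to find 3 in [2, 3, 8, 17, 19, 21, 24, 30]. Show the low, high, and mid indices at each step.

Binary search for 3 in [2, 3, 8, 17, 19, 21, 24, 30]:

lo=0, hi=7, mid=3, arr[mid]=17 -> 17 > 3, search left half
lo=0, hi=2, mid=1, arr[mid]=3 -> Found target at index 1!

Binary search finds 3 at index 1 after 2 comparisons. The search repeatedly halves the search space by comparing with the middle element.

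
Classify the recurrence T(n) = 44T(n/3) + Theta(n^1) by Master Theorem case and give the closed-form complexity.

Master Theorem for T(n) = 44T(n/3) + O(n^1):

a = 44, b = 3, c = 1
log_b(a) = log_3(44) = 3.4445

Case 1: c = 1 < log_3(44) = 3.4445
T(n) = O(n^(log_3 44))

For T(n) = 44T(n/3) + O(n^1): log_3(44) = 3.4445. This is Case 1 of the Master Theorem (c < log_b(a), work dominated by leaves), giving O(n^(log_3 44)).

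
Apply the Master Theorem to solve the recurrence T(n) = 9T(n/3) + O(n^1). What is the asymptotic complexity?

Master Theorem for T(n) = 9T(n/3) + O(n^1):

a = 9, b = 3, c = 1
log_b(a) = log_3(9) = 2.0000

Case 1: c = 1 < log_3(9) = 2.0000
T(n) = O(n^(log_3 9)) = O(n^2)

For T(n) = 9T(n/3) + O(n^1): log_3(9) = 2.0000. This is Case 1 of the Master Theorem (c < log_b(a), work dominated by leaves), giving O(n^2).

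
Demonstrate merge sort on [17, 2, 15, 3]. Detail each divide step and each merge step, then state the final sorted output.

Merge sort trace:

Split: [17, 2, 15, 3] -> [17, 2] and [15, 3]
  Split: [17, 2] -> [17] and [2]
  Merge: [17] + [2] -> [2, 17]
  Split: [15, 3] -> [15] and [3]
  Merge: [15] + [3] -> [3, 15]
Merge: [2, 17] + [3, 15] -> [2, 3, 15, 17]

Final sorted array: [2, 3, 15, 17]

The merge sort proceeds by recursively splitting the array and merging sorted halves.
After all merges, the sorted array is [2, 3, 15, 17].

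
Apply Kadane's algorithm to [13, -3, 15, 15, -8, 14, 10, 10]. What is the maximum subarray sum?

Using Kadane's algorithm on [13, -3, 15, 15, -8, 14, 10, 10]:

Scanning through the array:
Position 1 (value -3): max_ending_here = 10, max_so_far = 13
Position 2 (value 15): max_ending_here = 25, max_so_far = 25
Position 3 (value 15): max_ending_here = 40, max_so_far = 40
Position 4 (value -8): max_ending_here = 32, max_so_far = 40
Position 5 (value 14): max_ending_here = 46, max_so_far = 46
Position 6 (value 10): max_ending_here = 56, max_so_far = 56
Position 7 (value 10): max_ending_here = 66, max_so_far = 66

Maximum subarray: [13, -3, 15, 15, -8, 14, 10, 10]
Maximum sum: 66

The maximum subarray is [13, -3, 15, 15, -8, 14, 10, 10] with sum 66. This subarray runs from index 0 to index 7.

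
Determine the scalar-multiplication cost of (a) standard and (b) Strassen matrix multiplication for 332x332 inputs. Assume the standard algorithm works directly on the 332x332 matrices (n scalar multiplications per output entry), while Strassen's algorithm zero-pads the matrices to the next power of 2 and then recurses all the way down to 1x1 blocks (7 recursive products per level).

Matrix multiplication for 332x332 matrices:

Strassen's algorithm requires power-of-2 dimensions. Pad 332x332 to 512x512 (next power of 2).

Standard algorithm: 332^3 = 36594368 multiplications
Strassen's algorithm: 7^(log2(512)) = 7^9 = 40353607 multiplications
Difference: 36594368 - 40353607 = -3759239 (Strassen uses MORE here due to padding overhead — for small or just-over-power-of-2 n, padding can outweigh the per-level savings)

Standard: 36594368 multiplications (332^3). Strassen: 40353607 multiplications (7^9, after padding to 512x512). Strassen reduces 8 recursive multiplications to 7 at each level.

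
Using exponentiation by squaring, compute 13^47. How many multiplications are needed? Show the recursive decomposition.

Computing 13^47 by squaring (build up from 13^1; each line after the first costs one multiplication):

13^1 = 13
13^2 = (13^1)^2 = 13^2 = 169
13^4 = (13^2)^2 = 169^2 = 28561
13^5 = 13 * 13^4 = 13 * 28561 = 371293
13^10 = (13^5)^2 = 371293^2 = 137858491849
13^11 = 13 * 13^10 = 13 * 137858491849 = 1792160394037
13^22 = (13^11)^2 = 1792160394037^2 = 3211838877954855105157369
13^23 = 13 * 13^22 = 13 * 3211838877954855105157369 = 41753905413413116367045797
13^46 = (13^23)^2 = 41753905413413116367045797^2 = 1743388617272249143997555461487119439669521095365209
13^47 = 13 * 13^46 = 13 * 1743388617272249143997555461487119439669521095365209 = 22664052024539238871968220999332552715703774239747717

Result: 22664052024539238871968220999332552715703774239747717
Multiplications needed: 9 (9 lines after 13^1)

13^47 = 22664052024539238871968220999332552715703774239747717. Using exponentiation by squaring, this requires 9 multiplications. The key idea: if the exponent is even, square the half-power; if odd, multiply by the base once.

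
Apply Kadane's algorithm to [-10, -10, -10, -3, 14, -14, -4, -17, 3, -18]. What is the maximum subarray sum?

Using Kadane's algorithm on [-10, -10, -10, -3, 14, -14, -4, -17, 3, -18]:

Scanning through the array:
Position 1 (value -10): max_ending_here = -10, max_so_far = -10
Position 2 (value -10): max_ending_here = -10, max_so_far = -10
Position 3 (value -3): max_ending_here = -3, max_so_far = -3
Position 4 (value 14): max_ending_here = 14, max_so_far = 14
Position 5 (value -14): max_ending_here = 0, max_so_far = 14
Position 6 (value -4): max_ending_here = -4, max_so_far = 14
Position 7 (value -17): max_ending_here = -17, max_so_far = 14
Position 8 (value 3): max_ending_here = 3, max_so_far = 14
Position 9 (value -18): max_ending_here = -15, max_so_far = 14

Maximum subarray: [14]
Maximum sum: 14

The maximum subarray is [14] with sum 14. This subarray runs from index 4 to index 4.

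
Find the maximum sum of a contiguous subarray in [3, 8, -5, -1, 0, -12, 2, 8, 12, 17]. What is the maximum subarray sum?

Using Kadane's algorithm on [3, 8, -5, -1, 0, -12, 2, 8, 12, 17]:

Scanning through the array:
Position 1 (value 8): max_ending_here = 11, max_so_far = 11
Position 2 (value -5): max_ending_here = 6, max_so_far = 11
Position 3 (value -1): max_ending_here = 5, max_so_far = 11
Position 4 (value 0): max_ending_here = 5, max_so_far = 11
Position 5 (value -12): max_ending_here = -7, max_so_far = 11
Position 6 (value 2): max_ending_here = 2, max_so_far = 11
Position 7 (value 8): max_ending_here = 10, max_so_far = 11
Position 8 (value 12): max_ending_here = 22, max_so_far = 22
Position 9 (value 17): max_ending_here = 39, max_so_far = 39

Maximum subarray: [2, 8, 12, 17]
Maximum sum: 39

The maximum subarray is [2, 8, 12, 17] with sum 39. This subarray runs from index 6 to index 9.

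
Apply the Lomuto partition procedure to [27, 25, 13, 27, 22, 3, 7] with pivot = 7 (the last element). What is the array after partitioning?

Lomuto partition with pivot = 7:

Initial array: [27, 25, 13, 27, 22, 3, 7]

arr[0]=27 > 7: no swap
arr[1]=25 > 7: no swap
arr[2]=13 > 7: no swap
arr[3]=27 > 7: no swap
arr[4]=22 > 7: no swap
arr[5]=3 <= 7: swap with position 0, array becomes [3, 25, 13, 27, 22, 27, 7]

Place pivot at position 1: [3, 7, 13, 27, 22, 27, 25]
Pivot position: 1

After partitioning with pivot 7, the array becomes [3, 7, 13, 27, 22, 27, 25]. The pivot is placed at index 1. All elements to the left of the pivot are <= 7, and all elements to the right are > 7.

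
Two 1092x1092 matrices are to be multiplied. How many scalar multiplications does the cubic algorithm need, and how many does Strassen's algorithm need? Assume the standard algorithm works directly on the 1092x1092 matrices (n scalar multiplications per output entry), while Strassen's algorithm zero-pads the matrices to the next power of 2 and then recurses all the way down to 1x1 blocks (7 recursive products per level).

Matrix multiplication for 1092x1092 matrices:

Strassen's algorithm requires power-of-2 dimensions. Pad 1092x1092 to 2048x2048 (next power of 2).

Standard algorithm: 1092^3 = 1302170688 multiplications
Strassen's algorithm: 7^(log2(2048)) = 7^11 = 1977326743 multiplications
Difference: 1302170688 - 1977326743 = -675156055 (Strassen uses MORE here due to padding overhead — for small or just-over-power-of-2 n, padding can outweigh the per-level savings)

Standard: 1302170688 multiplications (1092^3). Strassen: 1977326743 multiplications (7^11, after padding to 2048x2048). Strassen reduces 8 recursive multiplications to 7 at each level.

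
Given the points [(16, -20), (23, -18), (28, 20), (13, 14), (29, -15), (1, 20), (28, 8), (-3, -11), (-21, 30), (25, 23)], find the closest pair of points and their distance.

Computing all pairwise distances among 10 points:

d((16, -20), (23, -18)) = 7.2801
d((16, -20), (28, 20)) = 41.7612
d((16, -20), (13, 14)) = 34.1321
d((16, -20), (29, -15)) = 13.9284
d((16, -20), (1, 20)) = 42.72
d((16, -20), (28, 8)) = 30.4631
d((16, -20), (-3, -11)) = 21.0238
d((16, -20), (-21, 30)) = 62.2013
d((16, -20), (25, 23)) = 43.9318
d((23, -18), (28, 20)) = 38.3275
d((23, -18), (13, 14)) = 33.5261
d((23, -18), (29, -15)) = 6.7082
d((23, -18), (1, 20)) = 43.909
d((23, -18), (28, 8)) = 26.4764
d((23, -18), (-3, -11)) = 26.9258
d((23, -18), (-21, 30)) = 65.1153
d((23, -18), (25, 23)) = 41.0488
d((28, 20), (13, 14)) = 16.1555
d((28, 20), (29, -15)) = 35.0143
d((28, 20), (1, 20)) = 27.0
d((28, 20), (28, 8)) = 12.0
d((28, 20), (-3, -11)) = 43.8406
d((28, 20), (-21, 30)) = 50.01
d((28, 20), (25, 23)) = 4.2426 <-- minimum
d((13, 14), (29, -15)) = 33.121
d((13, 14), (1, 20)) = 13.4164
d((13, 14), (28, 8)) = 16.1555
d((13, 14), (-3, -11)) = 29.6816
d((13, 14), (-21, 30)) = 37.5766
d((13, 14), (25, 23)) = 15.0
d((29, -15), (1, 20)) = 44.8219
d((29, -15), (28, 8)) = 23.0217
d((29, -15), (-3, -11)) = 32.249
d((29, -15), (-21, 30)) = 67.2681
d((29, -15), (25, 23)) = 38.2099
d((1, 20), (28, 8)) = 29.5466
d((1, 20), (-3, -11)) = 31.257
d((1, 20), (-21, 30)) = 24.1661
d((1, 20), (25, 23)) = 24.1868
d((28, 8), (-3, -11)) = 36.3593
d((28, 8), (-21, 30)) = 53.7122
d((28, 8), (25, 23)) = 15.2971
d((-3, -11), (-21, 30)) = 44.7772
d((-3, -11), (25, 23)) = 44.0454
d((-21, 30), (25, 23)) = 46.5296

Closest pair: (28, 20) and (25, 23) with distance 4.2426

The closest pair is (28, 20) and (25, 23) with Euclidean distance 4.2426. For 10 points, brute-force pairwise comparison is shown above. For large n, the divide-and-conquer algorithm (sort by x, recurse on halves, check the dividing strip) achieves O(n log n).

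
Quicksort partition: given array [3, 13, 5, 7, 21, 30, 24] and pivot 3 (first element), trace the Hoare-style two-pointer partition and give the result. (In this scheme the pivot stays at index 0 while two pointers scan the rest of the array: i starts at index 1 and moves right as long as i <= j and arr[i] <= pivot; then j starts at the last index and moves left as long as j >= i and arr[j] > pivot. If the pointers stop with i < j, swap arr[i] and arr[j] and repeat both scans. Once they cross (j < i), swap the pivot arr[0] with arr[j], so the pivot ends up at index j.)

Hoare-style two-pointer partition with pivot = 3:

Initial array: [3, 13, 5, 7, 21, 30, 24]

Pointers start at i = 1, j = 6.
i ends at 1, j ends at 0: the pointers have crossed (j < i), so scanning stops.

j = 0, so swapping arr[0] with arr[j] leaves the pivot at position 0: [3, 13, 5, 7, 21, 30, 24]
Pivot position: 0

After partitioning with pivot 3, the array becomes [3, 13, 5, 7, 21, 30, 24]. The pivot is placed at index 0. All elements to the left of the pivot are <= 3, and all elements to the right are > 3.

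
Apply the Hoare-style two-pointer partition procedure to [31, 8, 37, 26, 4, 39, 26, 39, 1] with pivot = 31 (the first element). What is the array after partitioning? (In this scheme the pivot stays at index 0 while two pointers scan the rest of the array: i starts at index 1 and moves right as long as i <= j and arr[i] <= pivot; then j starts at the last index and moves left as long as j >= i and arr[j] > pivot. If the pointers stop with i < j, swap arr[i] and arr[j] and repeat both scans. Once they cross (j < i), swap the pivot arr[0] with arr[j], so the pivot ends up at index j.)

Hoare-style two-pointer partition with pivot = 31:

Initial array: [31, 8, 37, 26, 4, 39, 26, 39, 1]

Pointers start at i = 1, j = 8.
i stops at index 2 (arr[2]=37 > 31), j stops at index 8 (arr[8]=1 <= 31): swap arr[2] and arr[8], array becomes [31, 8, 1, 26, 4, 39, 26, 39, 37]
i stops at index 5 (arr[5]=39 > 31), j stops at index 6 (arr[6]=26 <= 31): swap arr[5] and arr[6], array becomes [31, 8, 1, 26, 4, 26, 39, 39, 37]
i ends at 6, j ends at 5: the pointers have crossed (j < i), so scanning stops.

Swap pivot arr[0] with arr[5] to place pivot at position 5: [26, 8, 1, 26, 4, 31, 39, 39, 37]
Pivot position: 5

After partitioning with pivot 31, the array becomes [26, 8, 1, 26, 4, 31, 39, 39, 37]. The pivot is placed at index 5. All elements to the left of the pivot are <= 31, and all elements to the right are > 31.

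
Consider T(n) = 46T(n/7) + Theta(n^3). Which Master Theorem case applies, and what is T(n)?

Master Theorem for T(n) = 46T(n/7) + O(n^3):

a = 46, b = 7, c = 3
log_b(a) = log_7(46) = 1.9675

Case 3: c = 3 > log_7(46) = 1.9675
T(n) = O(n^3) = O(n^3)

For T(n) = 46T(n/7) + O(n^3): log_7(46) = 1.9675. This is Case 3 of the Master Theorem (c > log_b(a), work dominated by root), giving O(n^3).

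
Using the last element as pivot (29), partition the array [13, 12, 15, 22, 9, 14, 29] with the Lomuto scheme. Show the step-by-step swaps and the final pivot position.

Lomuto partition with pivot = 29:

Initial array: [13, 12, 15, 22, 9, 14, 29]

arr[0]=13 <= 29: swap with position 0, array becomes [13, 12, 15, 22, 9, 14, 29]
arr[1]=12 <= 29: swap with position 1, array becomes [13, 12, 15, 22, 9, 14, 29]
arr[2]=15 <= 29: swap with position 2, array becomes [13, 12, 15, 22, 9, 14, 29]
arr[3]=22 <= 29: swap with position 3, array becomes [13, 12, 15, 22, 9, 14, 29]
arr[4]=9 <= 29: swap with position 4, array becomes [13, 12, 15, 22, 9, 14, 29]
arr[5]=14 <= 29: swap with position 5, array becomes [13, 12, 15, 22, 9, 14, 29]

Place pivot at position 6: [13, 12, 15, 22, 9, 14, 29]
Pivot position: 6

After partitioning with pivot 29, the array becomes [13, 12, 15, 22, 9, 14, 29]. The pivot is placed at index 6. All elements to the left of the pivot are <= 29, and all elements to the right are > 29.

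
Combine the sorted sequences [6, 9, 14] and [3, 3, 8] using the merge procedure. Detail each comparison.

Merging process:

Compare 6 vs 3: take 3 from right. Merged: [3]
Compare 6 vs 3: take 3 from right. Merged: [3, 3]
Compare 6 vs 8: take 6 from left. Merged: [3, 3, 6]
Compare 9 vs 8: take 8 from right. Merged: [3, 3, 6, 8]
Append remaining from left: [9, 14]. Merged: [3, 3, 6, 8, 9, 14]

Final merged array: [3, 3, 6, 8, 9, 14]
Total comparisons: 4

The merged array is [3, 3, 6, 8, 9, 14], requiring 4 comparisons. The merge step runs in O(n) time where n is the total number of elements.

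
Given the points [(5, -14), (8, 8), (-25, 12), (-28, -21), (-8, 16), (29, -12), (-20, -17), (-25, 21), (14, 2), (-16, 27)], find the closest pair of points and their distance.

Computing all pairwise distances among 10 points:

d((5, -14), (8, 8)) = 22.2036
d((5, -14), (-25, 12)) = 39.6989
d((5, -14), (-28, -21)) = 33.7343
d((5, -14), (-8, 16)) = 32.6956
d((5, -14), (29, -12)) = 24.0832
d((5, -14), (-20, -17)) = 25.1794
d((5, -14), (-25, 21)) = 46.0977
d((5, -14), (14, 2)) = 18.3576
d((5, -14), (-16, 27)) = 46.0652
d((8, 8), (-25, 12)) = 33.2415
d((8, 8), (-28, -21)) = 46.2277
d((8, 8), (-8, 16)) = 17.8885
d((8, 8), (29, -12)) = 29.0
d((8, 8), (-20, -17)) = 37.5366
d((8, 8), (-25, 21)) = 35.4683
d((8, 8), (14, 2)) = 8.4853 <-- minimum
d((8, 8), (-16, 27)) = 30.6105
d((-25, 12), (-28, -21)) = 33.1361
d((-25, 12), (-8, 16)) = 17.4642
d((-25, 12), (29, -12)) = 59.0931
d((-25, 12), (-20, -17)) = 29.4279
d((-25, 12), (-25, 21)) = 9.0
d((-25, 12), (14, 2)) = 40.2616
d((-25, 12), (-16, 27)) = 17.4929
d((-28, -21), (-8, 16)) = 42.0595
d((-28, -21), (29, -12)) = 57.7062
d((-28, -21), (-20, -17)) = 8.9443
d((-28, -21), (-25, 21)) = 42.107
d((-28, -21), (14, 2)) = 47.8853
d((-28, -21), (-16, 27)) = 49.4773
d((-8, 16), (29, -12)) = 46.4004
d((-8, 16), (-20, -17)) = 35.1141
d((-8, 16), (-25, 21)) = 17.72
d((-8, 16), (14, 2)) = 26.0768
d((-8, 16), (-16, 27)) = 13.6015
d((29, -12), (-20, -17)) = 49.2544
d((29, -12), (-25, 21)) = 63.2851
d((29, -12), (14, 2)) = 20.5183
d((29, -12), (-16, 27)) = 59.5483
d((-20, -17), (-25, 21)) = 38.3275
d((-20, -17), (14, 2)) = 38.9487
d((-20, -17), (-16, 27)) = 44.1814
d((-25, 21), (14, 2)) = 43.382
d((-25, 21), (-16, 27)) = 10.8167
d((14, 2), (-16, 27)) = 39.0512

Closest pair: (8, 8) and (14, 2) with distance 8.4853

The closest pair is (8, 8) and (14, 2) with Euclidean distance 8.4853. For 10 points, brute-force pairwise comparison is shown above. For large n, the divide-and-conquer algorithm (sort by x, recurse on halves, check the dividing strip) achieves O(n log n).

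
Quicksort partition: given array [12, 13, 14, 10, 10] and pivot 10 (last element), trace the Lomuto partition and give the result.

Lomuto partition with pivot = 10:

Initial array: [12, 13, 14, 10, 10]

arr[0]=12 > 10: no swap
arr[1]=13 > 10: no swap
arr[2]=14 > 10: no swap
arr[3]=10 <= 10: swap with position 0, array becomes [10, 13, 14, 12, 10]

Place pivot at position 1: [10, 10, 14, 12, 13]
Pivot position: 1

After partitioning with pivot 10, the array becomes [10, 10, 14, 12, 13]. The pivot is placed at index 1. All elements to the left of the pivot are <= 10, and all elements to the right are > 10.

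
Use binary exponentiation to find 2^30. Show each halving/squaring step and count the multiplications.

Computing 2^30 by squaring (build up from 2^1; each line after the first costs one multiplication):

2^1 = 2
2^2 = (2^1)^2 = 2^2 = 4
2^3 = 2 * 2^2 = 2 * 4 = 8
2^6 = (2^3)^2 = 8^2 = 64
2^7 = 2 * 2^6 = 2 * 64 = 128
2^14 = (2^7)^2 = 128^2 = 16384
2^15 = 2 * 2^14 = 2 * 16384 = 32768
2^30 = (2^15)^2 = 32768^2 = 1073741824

Result: 1073741824
Multiplications needed: 7 (7 lines after 2^1)

2^30 = 1073741824. Using exponentiation by squaring, this requires 7 multiplications. The key idea: if the exponent is even, square the half-power; if odd, multiply by the base once.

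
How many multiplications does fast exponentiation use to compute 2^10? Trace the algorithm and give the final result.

Computing 2^10 by squaring (build up from 2^1; each line after the first costs one multiplication):

2^1 = 2
2^2 = (2^1)^2 = 2^2 = 4
2^4 = (2^2)^2 = 4^2 = 16
2^5 = 2 * 2^4 = 2 * 16 = 32
2^10 = (2^5)^2 = 32^2 = 1024

Result: 1024
Multiplications needed: 4 (4 lines after 2^1)

2^10 = 1024. Using exponentiation by squaring, this requires 4 multiplications. The key idea: if the exponent is even, square the half-power; if odd, multiply by the base once.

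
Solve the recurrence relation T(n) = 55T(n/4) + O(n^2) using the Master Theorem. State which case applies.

Master Theorem for T(n) = 55T(n/4) + O(n^2):

a = 55, b = 4, c = 2
log_b(a) = log_4(55) = 2.8907

Case 1: c = 2 < log_4(55) = 2.8907
T(n) = O(n^(log_4 55))

For T(n) = 55T(n/4) + O(n^2): log_4(55) = 2.8907. This is Case 1 of the Master Theorem (c < log_b(a), work dominated by leaves), giving O(n^(log_4 55)).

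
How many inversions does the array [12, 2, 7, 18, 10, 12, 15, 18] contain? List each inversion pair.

Finding inversions in [12, 2, 7, 18, 10, 12, 15, 18]:

(0, 1): arr[0]=12 > arr[1]=2
(0, 2): arr[0]=12 > arr[2]=7
(0, 4): arr[0]=12 > arr[4]=10
(3, 4): arr[3]=18 > arr[4]=10
(3, 5): arr[3]=18 > arr[5]=12
(3, 6): arr[3]=18 > arr[6]=15

Total inversions: 6

The array has 6 inversion(s): (0,1), (0,2), (0,4), (3,4), (3,5), (3,6). Each pair (i,j) satisfies i < j and arr[i] > arr[j].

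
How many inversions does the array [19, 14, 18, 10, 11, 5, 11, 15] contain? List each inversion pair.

Finding inversions in [19, 14, 18, 10, 11, 5, 11, 15]:

(0, 1): arr[0]=19 > arr[1]=14
(0, 2): arr[0]=19 > arr[2]=18
(0, 3): arr[0]=19 > arr[3]=10
(0, 4): arr[0]=19 > arr[4]=11
(0, 5): arr[0]=19 > arr[5]=5
(0, 6): arr[0]=19 > arr[6]=11
(0, 7): arr[0]=19 > arr[7]=15
(1, 3): arr[1]=14 > arr[3]=10
(1, 4): arr[1]=14 > arr[4]=11
(1, 5): arr[1]=14 > arr[5]=5
(1, 6): arr[1]=14 > arr[6]=11
(2, 3): arr[2]=18 > arr[3]=10
(2, 4): arr[2]=18 > arr[4]=11
(2, 5): arr[2]=18 > arr[5]=5
(2, 6): arr[2]=18 > arr[6]=11
(2, 7): arr[2]=18 > arr[7]=15
(3, 5): arr[3]=10 > arr[5]=5
(4, 5): arr[4]=11 > arr[5]=5

Total inversions: 18

The array has 18 inversion(s): (0,1), (0,2), (0,3), (0,4), (0,5), (0,6), (0,7), (1,3), (1,4), (1,5), (1,6), (2,3), (2,4), (2,5), (2,6), (2,7), (3,5), (4,5). Each pair (i,j) satisfies i < j and arr[i] > arr[j].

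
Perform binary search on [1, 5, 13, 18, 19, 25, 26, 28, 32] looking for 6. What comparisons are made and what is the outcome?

Binary search for 6 in [1, 5, 13, 18, 19, 25, 26, 28, 32]:

lo=0, hi=8, mid=4, arr[mid]=19 -> 19 > 6, search left half
lo=0, hi=3, mid=1, arr[mid]=5 -> 5 < 6, search right half
lo=2, hi=3, mid=2, arr[mid]=13 -> 13 > 6, search left half
lo=2 > hi=1, target 6 not found

Binary search determines that 6 is not in the array after 3 comparisons. The search space was exhausted without finding the target.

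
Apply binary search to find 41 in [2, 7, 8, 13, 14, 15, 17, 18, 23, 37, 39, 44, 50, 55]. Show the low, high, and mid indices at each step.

Binary search for 41 in [2, 7, 8, 13, 14, 15, 17, 18, 23, 37, 39, 44, 50, 55]:

lo=0, hi=13, mid=6, arr[mid]=17 -> 17 < 41, search right half
lo=7, hi=13, mid=10, arr[mid]=39 -> 39 < 41, search right half
lo=11, hi=13, mid=12, arr[mid]=50 -> 50 > 41, search left half
lo=11, hi=11, mid=11, arr[mid]=44 -> 44 > 41, search left half
lo=11 > hi=10, target 41 not found

Binary search determines that 41 is not in the array after 4 comparisons. The search space was exhausted without finding the target.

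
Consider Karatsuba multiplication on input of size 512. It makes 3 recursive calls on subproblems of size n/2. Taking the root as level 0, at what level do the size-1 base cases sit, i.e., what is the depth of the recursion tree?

For divide and conquer with division factor 2:

Problem sizes at each level:
Level 0: 512
Level 1: 256
Level 2: 128
Level 3: 64
Level 4: 32
Level 5: 16
Level 6: 8
Level 7: 4
Level 8: 2
Level 9: 1

The root is level 0 and the size-1 base case is level 9 (the tree spans levels 0 through 9, i.e. 10 levels counting the root), so the depth is the number of divisions: log_2(512) = 9

The recursion tree depth is log_2(512) = 9. At each level, the problem size is divided by 2, so it takes 9 divisions to reduce to a base case of size 1. The algorithm makes 3 recursive calls at each level.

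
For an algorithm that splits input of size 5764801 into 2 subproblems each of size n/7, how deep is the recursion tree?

For divide and conquer with division factor 7:

Problem sizes at each level:
Level 0: 5764801
Level 1: 823543
Level 2: 117649
Level 3: 16807
Level 4: 2401
Level 5: 343
Level 6: 49
Level 7: 7
Level 8: 1

The root is level 0 and the size-1 base case is level 8 (the tree spans levels 0 through 8, i.e. 9 levels counting the root), so the depth is the number of divisions: log_7(5764801) = 8

The recursion tree depth is log_7(5764801) = 8. At each level, the problem size is divided by 7, so it takes 8 divisions to reduce to a base case of size 1. The algorithm makes 2 recursive calls at each level.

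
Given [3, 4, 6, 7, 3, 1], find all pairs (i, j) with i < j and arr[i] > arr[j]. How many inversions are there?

Finding inversions in [3, 4, 6, 7, 3, 1]:

(0, 5): arr[0]=3 > arr[5]=1
(1, 4): arr[1]=4 > arr[4]=3
(1, 5): arr[1]=4 > arr[5]=1
(2, 4): arr[2]=6 > arr[4]=3
(2, 5): arr[2]=6 > arr[5]=1
(3, 4): arr[3]=7 > arr[4]=3
(3, 5): arr[3]=7 > arr[5]=1
(4, 5): arr[4]=3 > arr[5]=1

Total inversions: 8

The array has 8 inversion(s): (0,5), (1,4), (1,5), (2,4), (2,5), (3,4), (3,5), (4,5). Each pair (i,j) satisfies i < j and arr[i] > arr[j].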